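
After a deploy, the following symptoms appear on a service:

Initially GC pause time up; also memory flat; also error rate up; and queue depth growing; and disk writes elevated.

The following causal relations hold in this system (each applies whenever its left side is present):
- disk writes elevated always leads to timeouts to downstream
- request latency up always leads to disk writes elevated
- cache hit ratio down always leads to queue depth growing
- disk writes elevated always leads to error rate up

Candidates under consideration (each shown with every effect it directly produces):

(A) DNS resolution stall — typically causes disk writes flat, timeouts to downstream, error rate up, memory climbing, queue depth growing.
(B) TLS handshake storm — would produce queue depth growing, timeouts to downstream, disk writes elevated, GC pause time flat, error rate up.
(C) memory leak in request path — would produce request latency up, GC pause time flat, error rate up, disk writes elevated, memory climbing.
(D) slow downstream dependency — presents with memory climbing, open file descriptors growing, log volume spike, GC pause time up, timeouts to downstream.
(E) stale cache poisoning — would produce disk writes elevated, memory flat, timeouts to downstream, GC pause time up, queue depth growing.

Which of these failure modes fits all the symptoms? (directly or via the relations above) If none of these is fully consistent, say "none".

E

For each candidate, compare predicted effects to what was observed:
(A) DNS resolution stall — fails on GC pause time up, memory flat, disk writes elevated (predicts memory climbing, not memory flat; predicts disk writes flat, not disk writes elevated)
(B) TLS handshake storm — fails on GC pause time up, memory flat (predicts GC pause time flat, not GC pause time up)
(C) memory leak in request path — GC pause time up -; memory flat -; error rate up +; queue depth growing -; disk writes elevated +
(D) slow downstream dependency — fails on memory flat, error rate up, queue depth growing, disk writes elevated (predicts memory climbing, not memory flat)
(E) stale cache poisoning — GC pause time up +; memory flat +; error rate up + (via disk writes elevated → error rate up); queue depth growing +; disk writes elevated +
(E) is the only candidate with no mismatches.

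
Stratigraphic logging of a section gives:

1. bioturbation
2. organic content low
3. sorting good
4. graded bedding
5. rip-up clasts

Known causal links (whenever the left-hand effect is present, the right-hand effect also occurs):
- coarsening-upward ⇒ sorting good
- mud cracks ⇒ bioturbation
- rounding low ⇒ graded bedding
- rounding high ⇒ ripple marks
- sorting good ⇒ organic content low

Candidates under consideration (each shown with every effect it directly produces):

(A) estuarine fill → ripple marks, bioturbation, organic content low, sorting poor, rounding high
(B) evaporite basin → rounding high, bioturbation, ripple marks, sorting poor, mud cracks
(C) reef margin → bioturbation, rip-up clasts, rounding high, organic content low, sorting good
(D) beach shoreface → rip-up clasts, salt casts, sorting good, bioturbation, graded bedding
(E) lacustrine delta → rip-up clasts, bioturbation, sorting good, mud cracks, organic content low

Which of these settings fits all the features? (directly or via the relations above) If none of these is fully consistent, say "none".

D

Testing each hypothesis:
(A) estuarine fill — bioturbation match; organic content low match; sorting good miss; graded bedding miss; rip-up clasts miss
(B) evaporite basin — bioturbation match; organic content low miss; sorting good miss; graded bedding miss; rip-up clasts miss
(C) reef margin — bioturbation match; organic content low match; sorting good match; graded bedding miss; rip-up clasts match
(D) beach shoreface — bioturbation match; organic content low match (through sorting good → organic content low); sorting good match; graded bedding match; rip-up clasts match
(E) lacustrine delta — does not account for graded bedding
(D) alone accounts for all the evidence.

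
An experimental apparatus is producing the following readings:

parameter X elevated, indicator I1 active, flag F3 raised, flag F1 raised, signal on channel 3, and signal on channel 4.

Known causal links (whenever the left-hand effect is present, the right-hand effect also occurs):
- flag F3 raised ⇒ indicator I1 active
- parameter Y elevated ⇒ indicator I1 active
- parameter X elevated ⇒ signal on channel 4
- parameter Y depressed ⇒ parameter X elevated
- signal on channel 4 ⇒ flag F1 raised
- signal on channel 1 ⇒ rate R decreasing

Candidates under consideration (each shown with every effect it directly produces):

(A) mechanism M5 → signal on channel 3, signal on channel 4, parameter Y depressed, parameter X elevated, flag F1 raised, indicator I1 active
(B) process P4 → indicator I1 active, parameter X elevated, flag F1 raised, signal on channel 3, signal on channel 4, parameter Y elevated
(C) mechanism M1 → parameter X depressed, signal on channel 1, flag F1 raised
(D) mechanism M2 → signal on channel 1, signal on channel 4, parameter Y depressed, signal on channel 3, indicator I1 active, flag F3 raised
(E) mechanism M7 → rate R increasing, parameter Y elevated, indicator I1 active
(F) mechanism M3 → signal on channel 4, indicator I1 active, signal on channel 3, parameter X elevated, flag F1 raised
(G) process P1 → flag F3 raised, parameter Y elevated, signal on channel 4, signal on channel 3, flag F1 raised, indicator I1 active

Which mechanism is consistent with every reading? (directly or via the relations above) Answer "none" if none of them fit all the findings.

Testing each hypothesis:
(A) mechanism M5 — does not account for flag F3 raised
(B) process P4 — does not account for flag F3 raised
(C) mechanism M1 — parameter X elevated ✗; indicator I1 active ✗; flag F3 raised ✗; flag F1 raised ✓; signal on channel 3 ✗; signal on channel 4 ✗
(D) mechanism M2 — parameter X elevated ✓ (via parameter Y depressed → parameter X elevated); indicator I1 active ✓; flag F3 raised ✓; flag F1 raised ✓ (via signal on channel 4 → flag F1 raised); signal on channel 3 ✓; signal on channel 4 ✓
(E) mechanism M7 — does not account for parameter X elevated, flag F3 raised, flag F1 raised, signal on channel 3, signal on channel 4
(F) mechanism M3 — parameter X elevated ✓; indicator I1 active ✓; flag F3 raised ✗; flag F1 raised ✓; signal on channel 3 ✓; signal on channel 4 ✓
(G) process P1 — does not account for parameter X elevated
Only (D) is consistent with every observation.

D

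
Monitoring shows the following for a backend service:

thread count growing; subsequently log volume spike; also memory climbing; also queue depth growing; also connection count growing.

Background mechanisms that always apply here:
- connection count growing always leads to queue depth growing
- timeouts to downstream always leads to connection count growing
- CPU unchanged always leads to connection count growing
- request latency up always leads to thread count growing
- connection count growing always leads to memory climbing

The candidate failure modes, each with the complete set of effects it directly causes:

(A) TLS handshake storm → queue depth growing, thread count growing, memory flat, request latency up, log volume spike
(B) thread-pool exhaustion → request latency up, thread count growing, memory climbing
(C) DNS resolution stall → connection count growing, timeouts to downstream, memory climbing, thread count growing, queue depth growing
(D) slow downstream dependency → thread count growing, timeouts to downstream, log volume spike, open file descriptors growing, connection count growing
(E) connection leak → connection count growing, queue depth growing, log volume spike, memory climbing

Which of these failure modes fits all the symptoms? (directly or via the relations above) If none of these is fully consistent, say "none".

D

Checking each candidate against the observations:
(A) TLS handshake storm — fails on memory climbing, connection count growing (predicts memory flat, not memory climbing)
(B) thread-pool exhaustion — does not account for log volume spike, queue depth growing, connection count growing
(C) DNS resolution stall — does not account for log volume spike
(D) slow downstream dependency — thread count growing +; log volume spike +; memory climbing + (via connection count growing → memory climbing); queue depth growing + (via connection count growing → queue depth growing); connection count growing +
(E) connection leak — does not account for thread count growing
Only (D) is consistent with every observation.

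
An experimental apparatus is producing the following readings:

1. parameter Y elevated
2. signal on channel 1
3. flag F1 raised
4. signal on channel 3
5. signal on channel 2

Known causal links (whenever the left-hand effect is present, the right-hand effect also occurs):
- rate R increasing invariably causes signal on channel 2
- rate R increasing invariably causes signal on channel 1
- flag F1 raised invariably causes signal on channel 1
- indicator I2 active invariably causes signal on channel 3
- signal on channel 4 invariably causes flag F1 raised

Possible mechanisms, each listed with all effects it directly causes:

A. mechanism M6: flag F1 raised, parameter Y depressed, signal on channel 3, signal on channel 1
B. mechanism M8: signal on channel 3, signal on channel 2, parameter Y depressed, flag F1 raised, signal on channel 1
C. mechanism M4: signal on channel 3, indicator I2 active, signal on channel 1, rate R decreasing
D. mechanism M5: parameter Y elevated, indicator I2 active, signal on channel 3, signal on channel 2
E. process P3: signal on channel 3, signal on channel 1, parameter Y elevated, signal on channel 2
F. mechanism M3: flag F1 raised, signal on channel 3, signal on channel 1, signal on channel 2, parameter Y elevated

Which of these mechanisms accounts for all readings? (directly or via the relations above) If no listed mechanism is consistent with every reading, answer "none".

F

Testing each hypothesis:
(A) mechanism M6 — fails on parameter Y elevated, signal on channel 2 (predicts parameter Y depressed, not parameter Y elevated)
(B) mechanism M8 — parameter Y elevated -; signal on channel 1 +; flag F1 raised +; signal on channel 3 +; signal on channel 2 +
(C) mechanism M4 — does not account for parameter Y elevated, flag F1 raised, signal on channel 2
(D) mechanism M5 — parameter Y elevated +; signal on channel 1 -; flag F1 raised -; signal on channel 3 +; signal on channel 2 +
(E) process P3 — parameter Y elevated +; signal on channel 1 +; flag F1 raised -; signal on channel 3 +; signal on channel 2 +
(F) mechanism M3 — parameter Y elevated +; signal on channel 1 +; flag F1 raised +; signal on channel 3 +; signal on channel 2 +
(F) is the only candidate with no mismatches.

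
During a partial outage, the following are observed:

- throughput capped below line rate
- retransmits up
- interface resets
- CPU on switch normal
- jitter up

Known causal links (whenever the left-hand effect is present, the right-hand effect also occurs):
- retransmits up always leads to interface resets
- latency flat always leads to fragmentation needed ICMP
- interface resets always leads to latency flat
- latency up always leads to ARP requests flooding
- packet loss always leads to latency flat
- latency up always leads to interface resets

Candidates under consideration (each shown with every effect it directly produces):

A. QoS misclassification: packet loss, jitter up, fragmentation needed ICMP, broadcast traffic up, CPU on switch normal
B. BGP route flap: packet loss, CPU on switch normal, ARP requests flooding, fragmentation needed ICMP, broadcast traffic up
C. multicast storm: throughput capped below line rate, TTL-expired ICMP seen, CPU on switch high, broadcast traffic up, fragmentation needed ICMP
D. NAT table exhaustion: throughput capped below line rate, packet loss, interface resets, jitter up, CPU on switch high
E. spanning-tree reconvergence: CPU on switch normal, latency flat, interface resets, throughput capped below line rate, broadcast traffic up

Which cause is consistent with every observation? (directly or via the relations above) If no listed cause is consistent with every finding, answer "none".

none

Testing each hypothesis:
(A) QoS misclassification — throughput capped below line rate miss; retransmits up miss; interface resets miss; CPU on switch normal match; jitter up match
(B) BGP route flap — throughput capped below line rate miss; retransmits up miss; interface resets miss; CPU on switch normal match; jitter up miss
(C) multicast storm — throughput capped below line rate match; retransmits up miss; interface resets miss; CPU on switch normal miss; jitter up miss
(D) NAT table exhaustion — throughput capped below line rate match; retransmits up miss; interface resets match; CPU on switch normal miss; jitter up match
(E) spanning-tree reconvergence — throughput capped below line rate match; retransmits up miss; interface resets match; CPU on switch normal match; jitter up miss
None of the listed candidates fits everything.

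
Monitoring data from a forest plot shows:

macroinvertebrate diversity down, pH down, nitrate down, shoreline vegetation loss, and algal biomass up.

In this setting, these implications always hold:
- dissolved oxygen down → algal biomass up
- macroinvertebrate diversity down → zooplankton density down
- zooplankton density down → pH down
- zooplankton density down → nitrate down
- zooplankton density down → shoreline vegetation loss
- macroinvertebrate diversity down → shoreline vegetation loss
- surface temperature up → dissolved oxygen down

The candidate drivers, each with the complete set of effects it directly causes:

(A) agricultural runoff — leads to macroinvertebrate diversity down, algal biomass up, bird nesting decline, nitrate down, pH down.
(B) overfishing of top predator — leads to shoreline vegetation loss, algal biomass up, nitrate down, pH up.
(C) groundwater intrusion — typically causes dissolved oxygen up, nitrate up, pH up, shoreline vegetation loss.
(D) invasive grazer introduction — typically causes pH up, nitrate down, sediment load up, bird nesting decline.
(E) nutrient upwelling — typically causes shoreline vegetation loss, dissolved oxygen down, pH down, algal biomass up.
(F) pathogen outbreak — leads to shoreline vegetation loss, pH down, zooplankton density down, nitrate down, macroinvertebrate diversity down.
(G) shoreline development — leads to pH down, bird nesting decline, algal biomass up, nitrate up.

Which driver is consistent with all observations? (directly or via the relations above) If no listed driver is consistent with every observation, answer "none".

Testing each hypothesis:
(A) agricultural runoff — macroinvertebrate diversity down ✓; pH down ✓; nitrate down ✓; shoreline vegetation loss ✓ (via macroinvertebrate diversity down → shoreline vegetation loss); algal biomass up ✓
(B) overfishing of top predator — macroinvertebrate diversity down ✗; pH down ✗; nitrate down ✓; shoreline vegetation loss ✓; algal biomass up ✓
(C) groundwater intrusion — macroinvertebrate diversity down ✗; pH down ✗; nitrate down ✗; shoreline vegetation loss ✓; algal biomass up ✗
(D) invasive grazer introduction — fails on macroinvertebrate diversity down, pH down, shoreline vegetation loss, algal biomass up (predicts pH up, not pH down)
(E) nutrient upwelling — macroinvertebrate diversity down ✗; pH down ✓; nitrate down ✗; shoreline vegetation loss ✓; algal biomass up ✓
(F) pathogen outbreak — macroinvertebrate diversity down ✓; pH down ✓; nitrate down ✓; shoreline vegetation loss ✓; algal biomass up ✗
(G) shoreline development — fails on macroinvertebrate diversity down, nitrate down, shoreline vegetation loss (predicts nitrate up, not nitrate down)
Only (A) is consistent with every observation.

A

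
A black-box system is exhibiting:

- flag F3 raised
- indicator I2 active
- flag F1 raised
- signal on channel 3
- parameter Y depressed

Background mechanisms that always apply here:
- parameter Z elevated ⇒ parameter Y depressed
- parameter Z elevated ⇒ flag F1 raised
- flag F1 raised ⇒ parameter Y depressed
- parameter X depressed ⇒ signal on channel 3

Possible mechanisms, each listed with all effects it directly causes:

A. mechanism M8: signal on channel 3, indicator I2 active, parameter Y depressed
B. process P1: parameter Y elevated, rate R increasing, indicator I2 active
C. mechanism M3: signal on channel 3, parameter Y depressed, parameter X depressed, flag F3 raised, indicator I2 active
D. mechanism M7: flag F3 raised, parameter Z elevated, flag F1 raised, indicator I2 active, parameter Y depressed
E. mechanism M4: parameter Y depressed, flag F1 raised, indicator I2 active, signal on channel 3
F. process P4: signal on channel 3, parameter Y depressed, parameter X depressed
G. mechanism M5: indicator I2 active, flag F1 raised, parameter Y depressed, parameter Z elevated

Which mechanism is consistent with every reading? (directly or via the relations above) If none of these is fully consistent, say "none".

Per-candidate check:
(A) mechanism M8 — does not account for flag F3 raised, flag F1 raised
(B) process P1 — flag F3 raised ✗; indicator I2 active ✓; flag F1 raised ✗; signal on channel 3 ✗; parameter Y depressed ✗
(C) mechanism M3 — flag F3 raised ✓; indicator I2 active ✓; flag F1 raised ✗; signal on channel 3 ✓; parameter Y depressed ✓
(D) mechanism M7 — flag F3 raised ✓; indicator I2 active ✓; flag F1 raised ✓; signal on channel 3 ✗; parameter Y depressed ✓
(E) mechanism M4 — flag F3 raised ✗; indicator I2 active ✓; flag F1 raised ✓; signal on channel 3 ✓; parameter Y depressed ✓
(F) process P4 — flag F3 raised ✗; indicator I2 active ✗; flag F1 raised ✗; signal on channel 3 ✓; parameter Y depressed ✓
(G) mechanism M5 — flag F3 raised ✗; indicator I2 active ✓; flag F1 raised ✓; signal on channel 3 ✗; parameter Y depressed ✓
None of the listed candidates fits everything.

none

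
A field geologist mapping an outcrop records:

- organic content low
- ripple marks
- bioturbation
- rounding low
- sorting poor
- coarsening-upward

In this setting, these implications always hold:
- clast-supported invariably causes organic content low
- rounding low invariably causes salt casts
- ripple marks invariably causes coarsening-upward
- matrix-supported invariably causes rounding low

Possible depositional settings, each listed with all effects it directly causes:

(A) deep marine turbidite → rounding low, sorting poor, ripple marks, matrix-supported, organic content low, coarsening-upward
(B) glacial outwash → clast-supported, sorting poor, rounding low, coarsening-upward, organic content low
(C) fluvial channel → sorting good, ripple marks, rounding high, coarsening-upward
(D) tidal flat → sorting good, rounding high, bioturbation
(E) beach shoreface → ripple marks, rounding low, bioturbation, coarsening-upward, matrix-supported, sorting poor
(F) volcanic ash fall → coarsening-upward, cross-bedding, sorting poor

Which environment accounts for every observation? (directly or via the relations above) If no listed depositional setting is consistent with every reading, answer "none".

none

Checking each candidate against the observations:
(A) deep marine turbidite — organic content low ✓; ripple marks ✓; bioturbation ✗; rounding low ✓; sorting poor ✓; coarsening-upward ✓
(B) glacial outwash — organic content low ✓; ripple marks ✗; bioturbation ✗; rounding low ✓; sorting poor ✓; coarsening-upward ✓
(C) fluvial channel — fails on organic content low, bioturbation, rounding low, sorting poor (predicts rounding high, not rounding low; predicts sorting good, not sorting poor)
(D) tidal flat — organic content low ✗; ripple marks ✗; bioturbation ✓; rounding low ✗; sorting poor ✗; coarsening-upward ✗
(E) beach shoreface — does not account for organic content low
(F) volcanic ash fall — organic content low ✗; ripple marks ✗; bioturbation ✗; rounding low ✗; sorting poor ✓; coarsening-upward ✓
None of the listed candidates fits everything.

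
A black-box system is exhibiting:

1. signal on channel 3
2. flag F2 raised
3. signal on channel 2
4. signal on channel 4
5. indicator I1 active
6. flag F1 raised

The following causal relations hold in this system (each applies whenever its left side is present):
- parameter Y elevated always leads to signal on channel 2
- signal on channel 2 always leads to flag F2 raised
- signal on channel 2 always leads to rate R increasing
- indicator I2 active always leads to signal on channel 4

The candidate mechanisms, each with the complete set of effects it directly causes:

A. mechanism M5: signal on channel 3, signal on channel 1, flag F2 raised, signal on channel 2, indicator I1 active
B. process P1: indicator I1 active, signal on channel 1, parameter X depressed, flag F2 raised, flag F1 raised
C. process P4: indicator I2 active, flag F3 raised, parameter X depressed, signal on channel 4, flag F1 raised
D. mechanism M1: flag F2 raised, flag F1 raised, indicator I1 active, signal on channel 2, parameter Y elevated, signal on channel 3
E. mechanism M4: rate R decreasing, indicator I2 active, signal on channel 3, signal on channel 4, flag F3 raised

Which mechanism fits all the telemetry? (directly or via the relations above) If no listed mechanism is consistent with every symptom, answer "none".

Testing each hypothesis:
(A) mechanism M5 — signal on channel 3 yes; flag F2 raised yes; signal on channel 2 yes; signal on channel 4 NO; indicator I1 active yes; flag F1 raised NO
(B) process P1 — signal on channel 3 NO; flag F2 raised yes; signal on channel 2 NO; signal on channel 4 NO; indicator I1 active yes; flag F1 raised yes
(C) process P4 — signal on channel 3 NO; flag F2 raised NO; signal on channel 2 NO; signal on channel 4 yes; indicator I1 active NO; flag F1 raised yes
(D) mechanism M1 — does not account for signal on channel 4
(E) mechanism M4 — signal on channel 3 yes; flag F2 raised NO; signal on channel 2 NO; signal on channel 4 yes; indicator I1 active NO; flag F1 raised NO
No candidate is consistent with all observations.

none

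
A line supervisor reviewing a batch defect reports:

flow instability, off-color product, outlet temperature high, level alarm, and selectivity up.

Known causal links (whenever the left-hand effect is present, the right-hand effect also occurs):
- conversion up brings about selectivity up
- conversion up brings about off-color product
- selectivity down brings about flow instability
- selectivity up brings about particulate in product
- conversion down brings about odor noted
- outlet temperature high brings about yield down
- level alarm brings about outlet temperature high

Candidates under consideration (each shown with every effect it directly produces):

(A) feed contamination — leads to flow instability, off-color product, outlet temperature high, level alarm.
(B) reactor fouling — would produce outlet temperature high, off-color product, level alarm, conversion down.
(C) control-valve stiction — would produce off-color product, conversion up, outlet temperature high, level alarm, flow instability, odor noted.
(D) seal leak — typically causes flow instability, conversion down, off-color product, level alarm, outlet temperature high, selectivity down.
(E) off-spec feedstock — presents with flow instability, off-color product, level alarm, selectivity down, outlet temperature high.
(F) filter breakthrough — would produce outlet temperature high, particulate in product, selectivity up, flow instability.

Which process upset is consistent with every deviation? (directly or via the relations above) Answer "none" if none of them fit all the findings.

C

Testing each hypothesis:
(A) feed contamination — flow instability ✓; off-color product ✓; outlet temperature high ✓; level alarm ✓; selectivity up ✗
(B) reactor fouling — flow instability ✗; off-color product ✓; outlet temperature high ✓; level alarm ✓; selectivity up ✗
(C) control-valve stiction — accounts for every observation (selectivity up via conversion up → selectivity up)
(D) seal leak — flow instability ✓; off-color product ✓; outlet temperature high ✓; level alarm ✓; selectivity up ✗
(E) off-spec feedstock — fails on selectivity up (predicts selectivity down, not selectivity up)
(F) filter breakthrough — flow instability ✓; off-color product ✗; outlet temperature high ✓; level alarm ✗; selectivity up ✓
(C) alone accounts for all the evidence.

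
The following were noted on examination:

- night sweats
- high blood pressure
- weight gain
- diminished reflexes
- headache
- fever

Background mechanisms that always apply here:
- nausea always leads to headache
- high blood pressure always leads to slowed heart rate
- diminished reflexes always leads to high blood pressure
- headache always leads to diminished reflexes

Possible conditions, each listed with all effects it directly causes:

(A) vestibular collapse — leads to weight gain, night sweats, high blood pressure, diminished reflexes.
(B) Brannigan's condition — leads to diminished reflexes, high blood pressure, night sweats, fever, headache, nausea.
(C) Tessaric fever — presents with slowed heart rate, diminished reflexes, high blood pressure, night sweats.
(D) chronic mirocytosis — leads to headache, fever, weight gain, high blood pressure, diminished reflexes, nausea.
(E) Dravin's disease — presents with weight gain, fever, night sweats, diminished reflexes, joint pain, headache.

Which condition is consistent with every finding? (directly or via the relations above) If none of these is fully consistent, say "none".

E

Checking each candidate against the observations:
(A) vestibular collapse — does not account for headache, fever
(B) Brannigan's condition — night sweats ✓; high blood pressure ✓; weight gain ✗; diminished reflexes ✓; headache ✓; fever ✓
(C) Tessaric fever — does not account for weight gain, headache, fever
(D) chronic mirocytosis — does not account for night sweats
(E) Dravin's disease — night sweats ✓; high blood pressure ✓ (through diminished reflexes → high blood pressure); weight gain ✓; diminished reflexes ✓; headache ✓; fever ✓
(E) alone accounts for all the evidence.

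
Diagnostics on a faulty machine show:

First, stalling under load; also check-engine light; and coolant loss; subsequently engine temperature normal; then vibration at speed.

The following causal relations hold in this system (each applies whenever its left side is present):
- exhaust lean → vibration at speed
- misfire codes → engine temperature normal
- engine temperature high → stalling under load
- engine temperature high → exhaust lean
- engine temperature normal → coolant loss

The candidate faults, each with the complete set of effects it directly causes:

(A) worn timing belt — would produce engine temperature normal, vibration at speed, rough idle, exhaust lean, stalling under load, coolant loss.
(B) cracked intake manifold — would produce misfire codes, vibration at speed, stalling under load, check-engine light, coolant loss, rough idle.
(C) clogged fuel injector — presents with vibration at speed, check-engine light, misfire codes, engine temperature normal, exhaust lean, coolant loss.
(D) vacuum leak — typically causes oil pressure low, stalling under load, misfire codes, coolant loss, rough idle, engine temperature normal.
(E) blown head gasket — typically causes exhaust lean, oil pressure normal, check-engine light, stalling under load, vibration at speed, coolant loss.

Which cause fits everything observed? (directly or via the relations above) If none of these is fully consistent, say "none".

Checking each candidate against the observations:
(A) worn timing belt — stalling under load ✓; check-engine light ✗; coolant loss ✓; engine temperature normal ✓; vibration at speed ✓
(B) cracked intake manifold — accounts for every observation (engine temperature normal through misfire codes → engine temperature normal)
(C) clogged fuel injector — stalling under load ✗; check-engine light ✓; coolant loss ✓; engine temperature normal ✓; vibration at speed ✓
(D) vacuum leak — stalling under load ✓; check-engine light ✗; coolant loss ✓; engine temperature normal ✓; vibration at speed ✗
(E) blown head gasket — does not account for engine temperature normal
(B) alone accounts for all the evidence.

B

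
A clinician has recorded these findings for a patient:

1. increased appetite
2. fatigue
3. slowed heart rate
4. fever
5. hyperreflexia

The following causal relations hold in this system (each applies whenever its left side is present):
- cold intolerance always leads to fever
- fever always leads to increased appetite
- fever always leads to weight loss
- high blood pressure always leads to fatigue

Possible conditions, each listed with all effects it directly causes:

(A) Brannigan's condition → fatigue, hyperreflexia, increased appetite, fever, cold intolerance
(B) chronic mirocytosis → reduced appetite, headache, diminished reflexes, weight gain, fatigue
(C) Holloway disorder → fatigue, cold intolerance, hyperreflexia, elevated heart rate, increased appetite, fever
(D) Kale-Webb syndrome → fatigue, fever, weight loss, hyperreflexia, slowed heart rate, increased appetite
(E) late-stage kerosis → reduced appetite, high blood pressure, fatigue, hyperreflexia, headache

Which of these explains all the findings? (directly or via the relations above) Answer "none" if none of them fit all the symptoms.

D

Testing each hypothesis:
(A) Brannigan's condition — does not account for slowed heart rate
(B) chronic mirocytosis — increased appetite NO; fatigue yes; slowed heart rate NO; fever NO; hyperreflexia NO
(C) Holloway disorder — fails on slowed heart rate (predicts elevated heart rate, not slowed heart rate)
(D) Kale-Webb syndrome — accounts for every observation
(E) late-stage kerosis — fails on increased appetite, slowed heart rate, fever (predicts reduced appetite, not increased appetite)
(D) is the only candidate with no mismatches.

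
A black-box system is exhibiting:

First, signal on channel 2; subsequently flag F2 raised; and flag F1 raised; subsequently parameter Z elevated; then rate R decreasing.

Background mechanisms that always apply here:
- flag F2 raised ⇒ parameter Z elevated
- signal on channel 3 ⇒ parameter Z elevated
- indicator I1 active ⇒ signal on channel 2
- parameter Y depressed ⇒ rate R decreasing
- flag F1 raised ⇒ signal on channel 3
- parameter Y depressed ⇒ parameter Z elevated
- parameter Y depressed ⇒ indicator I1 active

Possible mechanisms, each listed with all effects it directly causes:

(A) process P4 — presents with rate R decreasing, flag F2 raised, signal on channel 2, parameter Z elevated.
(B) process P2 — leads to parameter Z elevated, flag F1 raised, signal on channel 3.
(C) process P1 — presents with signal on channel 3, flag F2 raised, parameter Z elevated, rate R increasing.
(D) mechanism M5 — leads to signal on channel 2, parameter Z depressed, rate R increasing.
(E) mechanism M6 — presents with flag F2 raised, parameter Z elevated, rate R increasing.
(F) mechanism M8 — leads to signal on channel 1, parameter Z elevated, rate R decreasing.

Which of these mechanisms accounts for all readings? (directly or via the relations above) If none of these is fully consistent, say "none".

Per-candidate check:
(A) process P4 — does not account for flag F1 raised
(B) process P2 — signal on channel 2 -; flag F2 raised -; flag F1 raised +; parameter Z elevated +; rate R decreasing -
(C) process P1 — signal on channel 2 -; flag F2 raised +; flag F1 raised -; parameter Z elevated +; rate R decreasing -
(D) mechanism M5 — signal on channel 2 +; flag F2 raised -; flag F1 raised -; parameter Z elevated -; rate R decreasing -
(E) mechanism M6 — fails on signal on channel 2, flag F1 raised, rate R decreasing (predicts rate R increasing, not rate R decreasing)
(F) mechanism M8 — does not account for signal on channel 2, flag F2 raised, flag F1 raised
No candidate is consistent with all observations.

none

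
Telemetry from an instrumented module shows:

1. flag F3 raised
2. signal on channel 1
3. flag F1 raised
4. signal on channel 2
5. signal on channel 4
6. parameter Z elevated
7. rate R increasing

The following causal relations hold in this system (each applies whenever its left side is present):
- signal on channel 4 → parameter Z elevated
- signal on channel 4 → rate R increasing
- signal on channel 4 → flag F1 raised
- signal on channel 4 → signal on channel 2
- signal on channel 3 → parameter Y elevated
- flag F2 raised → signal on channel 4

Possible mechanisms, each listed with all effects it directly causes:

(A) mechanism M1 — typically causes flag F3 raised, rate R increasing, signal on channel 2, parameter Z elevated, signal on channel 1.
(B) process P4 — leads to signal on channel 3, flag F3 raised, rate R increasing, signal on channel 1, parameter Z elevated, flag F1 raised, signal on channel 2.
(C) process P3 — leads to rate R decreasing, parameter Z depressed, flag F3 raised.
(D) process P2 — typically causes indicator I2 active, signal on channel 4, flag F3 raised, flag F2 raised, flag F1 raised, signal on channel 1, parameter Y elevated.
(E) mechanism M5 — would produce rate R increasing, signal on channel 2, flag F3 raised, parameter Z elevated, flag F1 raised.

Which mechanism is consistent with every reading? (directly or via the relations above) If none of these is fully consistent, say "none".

D

Checking each candidate against the observations:
(A) mechanism M1 — flag F3 raised yes; signal on channel 1 yes; flag F1 raised NO; signal on channel 2 yes; signal on channel 4 NO; parameter Z elevated yes; rate R increasing yes
(B) process P4 — flag F3 raised yes; signal on channel 1 yes; flag F1 raised yes; signal on channel 2 yes; signal on channel 4 NO; parameter Z elevated yes; rate R increasing yes
(C) process P3 — fails on signal on channel 1, flag F1 raised, signal on channel 2, signal on channel 4, parameter Z elevated, rate R increasing (predicts parameter Z depressed, not parameter Z elevated; predicts rate R decreasing, not rate R increasing)
(D) process P2 — accounts for every observation (signal on channel 2 via signal on channel 4 → signal on channel 2)
(E) mechanism M5 — does not account for signal on channel 1, signal on channel 4
(D) alone accounts for all the evidence.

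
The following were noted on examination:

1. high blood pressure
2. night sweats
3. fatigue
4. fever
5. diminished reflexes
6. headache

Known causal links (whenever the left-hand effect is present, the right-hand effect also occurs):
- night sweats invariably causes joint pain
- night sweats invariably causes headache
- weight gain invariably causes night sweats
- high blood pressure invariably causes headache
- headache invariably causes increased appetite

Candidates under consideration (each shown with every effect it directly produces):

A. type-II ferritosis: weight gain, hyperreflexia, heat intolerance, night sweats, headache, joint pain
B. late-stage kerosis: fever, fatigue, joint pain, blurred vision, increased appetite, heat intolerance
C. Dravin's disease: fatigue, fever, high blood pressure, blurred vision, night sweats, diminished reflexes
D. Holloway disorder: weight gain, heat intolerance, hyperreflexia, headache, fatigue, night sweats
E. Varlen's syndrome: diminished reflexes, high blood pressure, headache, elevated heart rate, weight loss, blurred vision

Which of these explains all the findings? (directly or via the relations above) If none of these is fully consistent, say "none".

C

Per-candidate check:
(A) type-II ferritosis — fails on high blood pressure, fatigue, fever, diminished reflexes (predicts hyperreflexia, not diminished reflexes)
(B) late-stage kerosis — high blood pressure -; night sweats -; fatigue +; fever +; diminished reflexes -; headache -
(C) Dravin's disease — accounts for every observation (headache via high blood pressure → headache)
(D) Holloway disorder — fails on high blood pressure, fever, diminished reflexes (predicts hyperreflexia, not diminished reflexes)
(E) Varlen's syndrome — does not account for night sweats, fatigue, fever
(C) alone accounts for all the evidence.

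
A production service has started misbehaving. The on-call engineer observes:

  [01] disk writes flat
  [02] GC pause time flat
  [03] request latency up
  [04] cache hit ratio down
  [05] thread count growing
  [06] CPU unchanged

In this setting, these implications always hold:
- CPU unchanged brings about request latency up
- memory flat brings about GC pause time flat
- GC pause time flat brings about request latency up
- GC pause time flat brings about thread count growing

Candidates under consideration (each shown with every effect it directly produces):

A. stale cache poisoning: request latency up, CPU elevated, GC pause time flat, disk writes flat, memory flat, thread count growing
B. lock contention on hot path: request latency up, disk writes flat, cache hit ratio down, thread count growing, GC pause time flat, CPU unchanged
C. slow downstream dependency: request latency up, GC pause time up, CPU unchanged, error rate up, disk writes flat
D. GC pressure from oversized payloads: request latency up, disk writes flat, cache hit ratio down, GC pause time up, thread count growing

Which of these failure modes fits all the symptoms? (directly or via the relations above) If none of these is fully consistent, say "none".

Per-candidate check:
(A) stale cache poisoning — disk writes flat +; GC pause time flat +; request latency up +; cache hit ratio down -; thread count growing +; CPU unchanged -
(B) lock contention on hot path — disk writes flat +; GC pause time flat +; request latency up +; cache hit ratio down +; thread count growing +; CPU unchanged +
(C) slow downstream dependency — disk writes flat +; GC pause time flat -; request latency up +; cache hit ratio down -; thread count growing -; CPU unchanged +
(D) GC pressure from oversized payloads — fails on GC pause time flat, CPU unchanged (predicts GC pause time up, not GC pause time flat)
(B) alone accounts for all the evidence.

B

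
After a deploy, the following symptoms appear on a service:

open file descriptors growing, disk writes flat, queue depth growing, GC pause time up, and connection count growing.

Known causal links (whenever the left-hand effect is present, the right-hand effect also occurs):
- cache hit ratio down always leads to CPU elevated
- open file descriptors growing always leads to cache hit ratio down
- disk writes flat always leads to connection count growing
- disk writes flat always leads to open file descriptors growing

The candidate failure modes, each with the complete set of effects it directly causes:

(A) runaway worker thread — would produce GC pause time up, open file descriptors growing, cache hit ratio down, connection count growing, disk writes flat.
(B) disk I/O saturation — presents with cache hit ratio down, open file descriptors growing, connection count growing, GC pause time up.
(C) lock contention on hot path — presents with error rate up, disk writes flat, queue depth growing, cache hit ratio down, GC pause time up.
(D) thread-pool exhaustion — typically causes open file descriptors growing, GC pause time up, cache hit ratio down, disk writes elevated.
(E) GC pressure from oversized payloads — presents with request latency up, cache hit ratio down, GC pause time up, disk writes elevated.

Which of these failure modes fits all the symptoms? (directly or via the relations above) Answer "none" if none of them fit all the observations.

C

Per-candidate check:
(A) runaway worker thread — does not account for queue depth growing
(B) disk I/O saturation — open file descriptors growing ✓; disk writes flat ✗; queue depth growing ✗; GC pause time up ✓; connection count growing ✓
(C) lock contention on hot path — open file descriptors growing ✓ (via disk writes flat → open file descriptors growing); disk writes flat ✓; queue depth growing ✓; GC pause time up ✓; connection count growing ✓ (via disk writes flat → connection count growing)
(D) thread-pool exhaustion — open file descriptors growing ✓; disk writes flat ✗; queue depth growing ✗; GC pause time up ✓; connection count growing ✗
(E) GC pressure from oversized payloads — fails on open file descriptors growing, disk writes flat, queue depth growing, connection count growing (predicts disk writes elevated, not disk writes flat)
Only (C) is consistent with every observation.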